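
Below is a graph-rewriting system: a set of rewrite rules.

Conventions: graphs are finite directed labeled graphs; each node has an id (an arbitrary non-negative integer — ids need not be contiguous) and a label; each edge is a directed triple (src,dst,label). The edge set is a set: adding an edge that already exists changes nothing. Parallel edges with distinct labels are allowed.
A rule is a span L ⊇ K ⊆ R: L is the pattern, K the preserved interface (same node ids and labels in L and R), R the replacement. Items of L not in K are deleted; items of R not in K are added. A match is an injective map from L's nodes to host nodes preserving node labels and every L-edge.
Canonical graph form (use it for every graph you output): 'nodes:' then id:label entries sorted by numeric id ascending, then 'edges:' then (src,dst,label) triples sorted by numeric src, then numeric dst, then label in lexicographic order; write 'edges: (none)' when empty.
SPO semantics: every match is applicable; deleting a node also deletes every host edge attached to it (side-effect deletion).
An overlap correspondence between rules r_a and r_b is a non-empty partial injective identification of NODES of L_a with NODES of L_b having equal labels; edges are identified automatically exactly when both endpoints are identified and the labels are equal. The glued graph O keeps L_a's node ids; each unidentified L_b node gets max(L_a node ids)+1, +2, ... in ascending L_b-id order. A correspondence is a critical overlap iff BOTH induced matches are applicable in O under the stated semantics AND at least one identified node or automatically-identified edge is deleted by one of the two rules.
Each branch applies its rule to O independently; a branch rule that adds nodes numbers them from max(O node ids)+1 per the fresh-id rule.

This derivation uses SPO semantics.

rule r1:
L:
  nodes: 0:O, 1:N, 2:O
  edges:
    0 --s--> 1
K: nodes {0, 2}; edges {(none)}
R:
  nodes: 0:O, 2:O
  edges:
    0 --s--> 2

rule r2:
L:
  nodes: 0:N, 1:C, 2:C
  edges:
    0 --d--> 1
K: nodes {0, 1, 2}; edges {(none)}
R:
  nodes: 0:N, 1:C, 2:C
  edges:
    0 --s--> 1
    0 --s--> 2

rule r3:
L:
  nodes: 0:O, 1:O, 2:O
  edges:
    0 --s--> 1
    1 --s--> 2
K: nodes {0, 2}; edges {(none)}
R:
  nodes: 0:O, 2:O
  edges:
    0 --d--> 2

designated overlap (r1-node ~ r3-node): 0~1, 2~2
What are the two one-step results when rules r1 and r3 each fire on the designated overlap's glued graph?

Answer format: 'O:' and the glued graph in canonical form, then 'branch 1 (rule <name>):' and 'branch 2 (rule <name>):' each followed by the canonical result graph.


O:
nodes: 0:O, 1:N, 2:O, 3:O
edges: (0,1,s); (0,2,s); (3,0,s)
branch 1 (rule r1):
nodes: 0:O, 2:O, 3:O
edges: (0,2,s); (3,0,s)
branch 2 (rule r3):
nodes: 1:N, 2:O, 3:O
edges: (3,2,d)


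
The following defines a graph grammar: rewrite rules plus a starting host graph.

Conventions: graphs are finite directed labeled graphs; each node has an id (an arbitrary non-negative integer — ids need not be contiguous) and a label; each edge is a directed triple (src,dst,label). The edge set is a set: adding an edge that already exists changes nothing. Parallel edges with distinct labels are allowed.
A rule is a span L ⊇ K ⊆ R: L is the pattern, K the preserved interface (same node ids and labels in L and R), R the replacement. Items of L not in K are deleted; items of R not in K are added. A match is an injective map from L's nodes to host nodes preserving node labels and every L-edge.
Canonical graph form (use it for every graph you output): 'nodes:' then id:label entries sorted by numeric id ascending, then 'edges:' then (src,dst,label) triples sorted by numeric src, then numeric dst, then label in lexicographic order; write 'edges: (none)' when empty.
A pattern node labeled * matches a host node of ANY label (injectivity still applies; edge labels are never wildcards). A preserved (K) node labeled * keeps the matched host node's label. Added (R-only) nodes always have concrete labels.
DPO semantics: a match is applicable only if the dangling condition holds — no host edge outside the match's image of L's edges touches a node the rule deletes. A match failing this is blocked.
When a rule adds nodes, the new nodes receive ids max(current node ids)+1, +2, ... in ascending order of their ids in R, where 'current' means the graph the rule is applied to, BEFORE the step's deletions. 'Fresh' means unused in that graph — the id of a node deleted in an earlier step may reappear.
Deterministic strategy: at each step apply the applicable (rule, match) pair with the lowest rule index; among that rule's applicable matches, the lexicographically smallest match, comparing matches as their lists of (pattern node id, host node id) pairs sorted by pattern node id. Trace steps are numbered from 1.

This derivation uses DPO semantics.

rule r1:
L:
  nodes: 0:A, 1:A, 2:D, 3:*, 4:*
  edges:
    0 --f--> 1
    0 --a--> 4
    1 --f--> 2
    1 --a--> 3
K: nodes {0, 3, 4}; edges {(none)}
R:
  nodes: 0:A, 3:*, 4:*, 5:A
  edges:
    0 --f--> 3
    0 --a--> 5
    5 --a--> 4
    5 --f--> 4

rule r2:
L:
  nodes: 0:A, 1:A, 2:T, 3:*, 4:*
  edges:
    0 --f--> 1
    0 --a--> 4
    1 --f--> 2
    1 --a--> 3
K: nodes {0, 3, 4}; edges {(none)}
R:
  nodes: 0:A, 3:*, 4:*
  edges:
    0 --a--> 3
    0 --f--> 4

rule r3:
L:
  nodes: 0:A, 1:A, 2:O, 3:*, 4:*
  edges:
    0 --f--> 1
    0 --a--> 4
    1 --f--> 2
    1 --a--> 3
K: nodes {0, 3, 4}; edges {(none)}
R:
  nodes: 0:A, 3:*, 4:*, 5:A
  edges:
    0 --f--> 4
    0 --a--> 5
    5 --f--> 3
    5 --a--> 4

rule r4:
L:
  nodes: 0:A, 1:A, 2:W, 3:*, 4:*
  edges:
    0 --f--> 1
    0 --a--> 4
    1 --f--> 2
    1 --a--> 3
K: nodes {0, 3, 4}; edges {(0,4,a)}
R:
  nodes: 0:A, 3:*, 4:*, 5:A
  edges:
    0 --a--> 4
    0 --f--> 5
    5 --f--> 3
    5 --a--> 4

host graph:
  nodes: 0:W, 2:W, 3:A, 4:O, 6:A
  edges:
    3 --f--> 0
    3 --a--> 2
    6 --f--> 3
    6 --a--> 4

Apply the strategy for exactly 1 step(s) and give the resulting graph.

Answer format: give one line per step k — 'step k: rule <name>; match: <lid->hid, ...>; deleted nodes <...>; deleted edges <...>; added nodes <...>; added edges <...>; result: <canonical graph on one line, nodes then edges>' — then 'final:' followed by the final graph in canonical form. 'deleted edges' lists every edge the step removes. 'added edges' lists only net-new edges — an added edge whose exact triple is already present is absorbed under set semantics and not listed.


step 1: rule r4; match: 0->6, 1->3, 2->0, 3->2, 4->4; deleted nodes 0, 3; deleted edges (3,0,f); (3,2,a); (6,3,f); added nodes 7; added edges (6,7,f); (7,2,f); (7,4,a); result: nodes: 2:W, 4:O, 6:A, 7:A edges: (6,4,a); (6,7,f); (7,2,f); (7,4,a)
final:
nodes: 2:W, 4:O, 6:A, 7:A
edges: (6,4,a); (6,7,f); (7,2,f); (7,4,a)


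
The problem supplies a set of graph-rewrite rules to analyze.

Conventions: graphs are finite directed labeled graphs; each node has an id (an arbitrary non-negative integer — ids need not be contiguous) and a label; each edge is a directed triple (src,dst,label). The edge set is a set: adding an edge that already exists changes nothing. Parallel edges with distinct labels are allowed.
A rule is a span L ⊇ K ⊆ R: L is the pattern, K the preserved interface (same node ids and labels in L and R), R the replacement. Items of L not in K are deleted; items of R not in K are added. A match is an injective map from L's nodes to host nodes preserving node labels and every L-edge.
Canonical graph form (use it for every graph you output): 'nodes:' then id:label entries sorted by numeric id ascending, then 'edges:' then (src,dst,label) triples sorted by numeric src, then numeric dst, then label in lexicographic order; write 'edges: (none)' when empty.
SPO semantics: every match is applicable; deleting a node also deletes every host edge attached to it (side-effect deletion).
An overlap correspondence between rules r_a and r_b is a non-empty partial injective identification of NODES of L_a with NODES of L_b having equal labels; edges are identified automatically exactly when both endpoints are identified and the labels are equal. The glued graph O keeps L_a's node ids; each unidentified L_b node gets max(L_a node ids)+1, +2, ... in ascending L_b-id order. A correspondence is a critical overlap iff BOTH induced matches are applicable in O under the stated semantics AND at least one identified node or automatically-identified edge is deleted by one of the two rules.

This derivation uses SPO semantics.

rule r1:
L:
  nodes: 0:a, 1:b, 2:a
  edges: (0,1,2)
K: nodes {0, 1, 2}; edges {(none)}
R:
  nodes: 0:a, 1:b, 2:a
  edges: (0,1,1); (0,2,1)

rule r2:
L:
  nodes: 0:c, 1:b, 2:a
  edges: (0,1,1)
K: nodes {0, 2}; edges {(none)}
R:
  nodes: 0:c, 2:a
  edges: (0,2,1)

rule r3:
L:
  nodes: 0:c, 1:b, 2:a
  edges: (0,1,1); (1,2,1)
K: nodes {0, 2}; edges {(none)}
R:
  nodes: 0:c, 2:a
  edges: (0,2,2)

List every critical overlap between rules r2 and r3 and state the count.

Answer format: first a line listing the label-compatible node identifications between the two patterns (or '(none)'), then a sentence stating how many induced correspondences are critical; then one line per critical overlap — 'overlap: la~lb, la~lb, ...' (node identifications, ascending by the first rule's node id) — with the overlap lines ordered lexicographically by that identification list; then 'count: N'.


label-compatible node identifications between L(r2) and L(r3): 0~0, 1~1, 2~2
4 of the induced correspondences are critical overlaps of r2 and r3.
overlap: 0~0, 1~1
overlap: 0~0, 1~1, 2~2
overlap: 1~1
overlap: 1~1, 2~2
count: 4


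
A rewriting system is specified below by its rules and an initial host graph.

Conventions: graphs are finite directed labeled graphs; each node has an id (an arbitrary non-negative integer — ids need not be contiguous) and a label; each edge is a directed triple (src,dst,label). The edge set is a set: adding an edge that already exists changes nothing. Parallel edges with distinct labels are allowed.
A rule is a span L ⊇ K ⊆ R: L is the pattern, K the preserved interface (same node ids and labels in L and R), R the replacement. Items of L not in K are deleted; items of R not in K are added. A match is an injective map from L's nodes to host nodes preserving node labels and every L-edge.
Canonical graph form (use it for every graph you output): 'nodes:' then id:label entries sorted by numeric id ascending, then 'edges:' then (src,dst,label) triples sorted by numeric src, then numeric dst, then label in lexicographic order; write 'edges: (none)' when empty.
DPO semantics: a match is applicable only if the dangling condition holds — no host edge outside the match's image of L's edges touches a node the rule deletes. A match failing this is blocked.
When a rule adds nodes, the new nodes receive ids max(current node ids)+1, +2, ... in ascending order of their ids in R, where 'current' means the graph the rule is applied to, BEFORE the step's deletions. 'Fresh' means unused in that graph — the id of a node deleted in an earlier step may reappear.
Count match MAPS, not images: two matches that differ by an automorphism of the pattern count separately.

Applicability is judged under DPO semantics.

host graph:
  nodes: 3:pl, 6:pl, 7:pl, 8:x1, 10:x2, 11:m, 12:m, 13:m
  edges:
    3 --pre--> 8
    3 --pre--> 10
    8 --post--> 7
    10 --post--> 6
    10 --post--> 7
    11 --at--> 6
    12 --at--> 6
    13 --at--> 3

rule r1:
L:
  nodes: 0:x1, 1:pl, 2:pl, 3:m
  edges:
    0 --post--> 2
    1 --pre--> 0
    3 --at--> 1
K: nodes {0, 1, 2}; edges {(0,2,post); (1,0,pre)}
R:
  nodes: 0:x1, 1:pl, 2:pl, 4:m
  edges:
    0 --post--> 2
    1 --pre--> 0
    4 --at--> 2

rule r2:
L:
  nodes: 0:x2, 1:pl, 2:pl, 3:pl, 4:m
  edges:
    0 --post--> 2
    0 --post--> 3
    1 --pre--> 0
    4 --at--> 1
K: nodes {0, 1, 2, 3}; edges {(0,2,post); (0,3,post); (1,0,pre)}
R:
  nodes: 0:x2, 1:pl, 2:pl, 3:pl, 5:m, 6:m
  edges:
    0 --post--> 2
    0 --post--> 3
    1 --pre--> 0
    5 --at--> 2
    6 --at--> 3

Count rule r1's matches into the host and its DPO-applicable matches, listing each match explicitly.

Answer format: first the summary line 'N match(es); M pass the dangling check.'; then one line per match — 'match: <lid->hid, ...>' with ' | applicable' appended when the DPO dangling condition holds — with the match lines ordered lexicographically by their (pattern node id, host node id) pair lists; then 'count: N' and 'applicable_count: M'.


1 match(es); 1 pass the dangling check.
match: 0->8, 1->3, 2->7, 3->13 | applicable
count: 1
applicable_count: 1


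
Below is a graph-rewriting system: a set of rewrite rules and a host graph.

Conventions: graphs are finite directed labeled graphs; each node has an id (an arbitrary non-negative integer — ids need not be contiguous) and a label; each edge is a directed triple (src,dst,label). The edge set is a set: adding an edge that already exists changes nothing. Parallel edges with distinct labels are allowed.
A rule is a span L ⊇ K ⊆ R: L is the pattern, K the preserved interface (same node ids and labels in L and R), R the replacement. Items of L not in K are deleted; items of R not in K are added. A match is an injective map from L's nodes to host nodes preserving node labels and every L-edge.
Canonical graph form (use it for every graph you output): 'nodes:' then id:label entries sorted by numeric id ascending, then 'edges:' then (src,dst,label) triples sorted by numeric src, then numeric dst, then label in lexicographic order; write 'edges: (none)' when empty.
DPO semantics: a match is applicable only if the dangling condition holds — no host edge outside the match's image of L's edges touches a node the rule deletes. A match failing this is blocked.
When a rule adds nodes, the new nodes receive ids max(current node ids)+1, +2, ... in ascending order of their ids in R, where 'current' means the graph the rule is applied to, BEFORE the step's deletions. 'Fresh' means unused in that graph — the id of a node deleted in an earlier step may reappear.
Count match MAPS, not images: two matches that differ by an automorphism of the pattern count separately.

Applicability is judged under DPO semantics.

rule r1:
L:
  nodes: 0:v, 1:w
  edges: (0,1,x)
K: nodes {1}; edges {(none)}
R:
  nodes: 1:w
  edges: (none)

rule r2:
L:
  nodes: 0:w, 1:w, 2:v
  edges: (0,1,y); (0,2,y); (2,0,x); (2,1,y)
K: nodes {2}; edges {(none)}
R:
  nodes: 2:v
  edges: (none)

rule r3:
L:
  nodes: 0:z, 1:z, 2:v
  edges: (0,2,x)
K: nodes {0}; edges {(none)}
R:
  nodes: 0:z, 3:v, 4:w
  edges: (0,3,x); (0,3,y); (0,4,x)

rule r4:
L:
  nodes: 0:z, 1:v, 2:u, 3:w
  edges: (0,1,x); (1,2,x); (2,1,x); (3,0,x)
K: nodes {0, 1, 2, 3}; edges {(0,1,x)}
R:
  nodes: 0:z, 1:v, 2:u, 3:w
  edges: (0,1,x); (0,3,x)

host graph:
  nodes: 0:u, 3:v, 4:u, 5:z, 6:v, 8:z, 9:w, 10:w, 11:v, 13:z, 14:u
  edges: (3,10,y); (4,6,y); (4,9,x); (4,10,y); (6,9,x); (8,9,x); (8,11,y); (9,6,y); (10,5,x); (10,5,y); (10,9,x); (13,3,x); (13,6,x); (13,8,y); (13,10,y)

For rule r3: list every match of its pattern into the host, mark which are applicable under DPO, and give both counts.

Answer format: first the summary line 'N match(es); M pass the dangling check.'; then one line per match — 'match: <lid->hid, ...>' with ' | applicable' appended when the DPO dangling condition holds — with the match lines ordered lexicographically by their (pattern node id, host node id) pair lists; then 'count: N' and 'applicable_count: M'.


4 match(es); 0 pass the dangling check.
match: 0->13, 1->5, 2->3
match: 0->13, 1->5, 2->6
match: 0->13, 1->8, 2->3
match: 0->13, 1->8, 2->6
count: 4
applicable_count: 0


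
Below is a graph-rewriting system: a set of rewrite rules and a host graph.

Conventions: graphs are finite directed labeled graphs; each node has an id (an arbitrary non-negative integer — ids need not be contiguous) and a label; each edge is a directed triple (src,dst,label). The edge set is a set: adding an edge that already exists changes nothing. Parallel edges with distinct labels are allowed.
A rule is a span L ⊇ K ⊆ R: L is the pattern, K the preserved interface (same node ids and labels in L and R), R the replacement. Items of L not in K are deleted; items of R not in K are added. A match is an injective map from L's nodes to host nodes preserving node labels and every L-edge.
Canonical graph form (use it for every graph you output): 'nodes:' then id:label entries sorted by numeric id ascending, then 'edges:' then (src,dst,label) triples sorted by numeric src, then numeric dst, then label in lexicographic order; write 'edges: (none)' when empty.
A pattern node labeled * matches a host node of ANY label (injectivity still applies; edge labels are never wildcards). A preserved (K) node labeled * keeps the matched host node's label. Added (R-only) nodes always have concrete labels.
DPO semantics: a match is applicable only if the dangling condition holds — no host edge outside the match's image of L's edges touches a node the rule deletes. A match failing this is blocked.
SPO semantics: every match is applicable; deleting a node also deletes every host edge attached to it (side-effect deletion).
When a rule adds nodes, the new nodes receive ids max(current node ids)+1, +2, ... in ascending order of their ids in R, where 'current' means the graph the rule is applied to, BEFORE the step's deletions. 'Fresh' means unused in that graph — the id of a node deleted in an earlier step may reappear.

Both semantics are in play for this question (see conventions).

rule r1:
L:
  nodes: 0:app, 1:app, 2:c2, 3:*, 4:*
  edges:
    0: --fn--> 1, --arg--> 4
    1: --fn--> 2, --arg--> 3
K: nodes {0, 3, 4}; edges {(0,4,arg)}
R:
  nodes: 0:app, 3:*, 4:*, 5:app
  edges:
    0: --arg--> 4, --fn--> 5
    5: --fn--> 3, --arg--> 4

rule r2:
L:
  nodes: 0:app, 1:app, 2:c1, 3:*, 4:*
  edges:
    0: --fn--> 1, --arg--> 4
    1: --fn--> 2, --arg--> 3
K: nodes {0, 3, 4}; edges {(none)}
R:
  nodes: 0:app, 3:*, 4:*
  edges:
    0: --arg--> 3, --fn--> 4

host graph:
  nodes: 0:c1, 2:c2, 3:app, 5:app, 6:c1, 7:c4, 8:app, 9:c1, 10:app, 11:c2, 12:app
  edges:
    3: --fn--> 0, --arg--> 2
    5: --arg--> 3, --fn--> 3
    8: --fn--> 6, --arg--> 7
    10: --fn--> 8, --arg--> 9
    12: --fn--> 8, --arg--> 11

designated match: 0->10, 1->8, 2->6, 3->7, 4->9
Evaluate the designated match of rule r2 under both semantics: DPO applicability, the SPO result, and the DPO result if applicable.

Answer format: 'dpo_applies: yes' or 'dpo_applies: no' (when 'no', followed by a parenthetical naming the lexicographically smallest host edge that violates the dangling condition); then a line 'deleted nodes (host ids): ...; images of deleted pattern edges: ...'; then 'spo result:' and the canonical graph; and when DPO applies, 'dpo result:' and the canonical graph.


dpo_applies: no
(the rule deletes node 8, which keeps host edge (12,8,fn) outside the match image — the dangling condition fails, DPO blocks; SPO proceeds and side-deletes such edges)
deleted nodes (host ids): 6, 8; images of deleted pattern edges: (8,6,fn); (8,7,arg); (10,8,fn); (10,9,arg)
spo result:
nodes: 0:c1, 2:c2, 3:app, 5:app, 7:c4, 9:c1, 10:app, 11:c2, 12:app
edges: (3,0,fn); (3,2,arg); (5,3,arg); (5,3,fn); (10,7,arg); (10,9,fn); (12,11,arg)


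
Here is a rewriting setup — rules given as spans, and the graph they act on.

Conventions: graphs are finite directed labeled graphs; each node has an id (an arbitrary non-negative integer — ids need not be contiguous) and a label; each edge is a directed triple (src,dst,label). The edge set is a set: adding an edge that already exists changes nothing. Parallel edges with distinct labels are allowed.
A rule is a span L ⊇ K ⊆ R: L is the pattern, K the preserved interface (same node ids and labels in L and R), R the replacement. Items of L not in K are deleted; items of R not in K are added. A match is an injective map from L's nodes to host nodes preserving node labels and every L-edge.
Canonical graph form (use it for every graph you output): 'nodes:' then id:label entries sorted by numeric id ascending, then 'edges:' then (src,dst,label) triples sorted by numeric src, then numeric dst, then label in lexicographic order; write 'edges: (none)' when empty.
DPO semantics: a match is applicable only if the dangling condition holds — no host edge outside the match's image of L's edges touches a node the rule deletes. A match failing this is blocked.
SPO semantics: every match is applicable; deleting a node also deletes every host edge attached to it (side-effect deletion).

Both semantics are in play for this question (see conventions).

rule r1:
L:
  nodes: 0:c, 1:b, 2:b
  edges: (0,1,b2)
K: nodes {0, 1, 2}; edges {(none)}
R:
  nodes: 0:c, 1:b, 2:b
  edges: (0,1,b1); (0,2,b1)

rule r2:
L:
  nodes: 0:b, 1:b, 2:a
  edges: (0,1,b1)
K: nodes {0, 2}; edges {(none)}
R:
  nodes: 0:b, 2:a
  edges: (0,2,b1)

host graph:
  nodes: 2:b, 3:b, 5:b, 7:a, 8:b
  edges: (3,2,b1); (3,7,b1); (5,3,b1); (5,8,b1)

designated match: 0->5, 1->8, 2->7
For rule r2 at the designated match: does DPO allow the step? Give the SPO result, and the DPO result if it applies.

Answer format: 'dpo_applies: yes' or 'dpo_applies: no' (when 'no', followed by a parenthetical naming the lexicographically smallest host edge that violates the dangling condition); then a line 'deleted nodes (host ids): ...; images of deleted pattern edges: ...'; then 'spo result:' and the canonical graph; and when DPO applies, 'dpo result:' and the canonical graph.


dpo_applies: yes
deleted nodes (host ids): 8; images of deleted pattern edges: (5,8,b1)
spo result:
nodes: 2:b, 3:b, 5:b, 7:a
edges: (3,2,b1); (3,7,b1); (5,3,b1); (5,7,b1)
dpo result:
nodes: 2:b, 3:b, 5:b, 7:a
edges: (3,2,b1); (3,7,b1); (5,3,b1); (5,7,b1)


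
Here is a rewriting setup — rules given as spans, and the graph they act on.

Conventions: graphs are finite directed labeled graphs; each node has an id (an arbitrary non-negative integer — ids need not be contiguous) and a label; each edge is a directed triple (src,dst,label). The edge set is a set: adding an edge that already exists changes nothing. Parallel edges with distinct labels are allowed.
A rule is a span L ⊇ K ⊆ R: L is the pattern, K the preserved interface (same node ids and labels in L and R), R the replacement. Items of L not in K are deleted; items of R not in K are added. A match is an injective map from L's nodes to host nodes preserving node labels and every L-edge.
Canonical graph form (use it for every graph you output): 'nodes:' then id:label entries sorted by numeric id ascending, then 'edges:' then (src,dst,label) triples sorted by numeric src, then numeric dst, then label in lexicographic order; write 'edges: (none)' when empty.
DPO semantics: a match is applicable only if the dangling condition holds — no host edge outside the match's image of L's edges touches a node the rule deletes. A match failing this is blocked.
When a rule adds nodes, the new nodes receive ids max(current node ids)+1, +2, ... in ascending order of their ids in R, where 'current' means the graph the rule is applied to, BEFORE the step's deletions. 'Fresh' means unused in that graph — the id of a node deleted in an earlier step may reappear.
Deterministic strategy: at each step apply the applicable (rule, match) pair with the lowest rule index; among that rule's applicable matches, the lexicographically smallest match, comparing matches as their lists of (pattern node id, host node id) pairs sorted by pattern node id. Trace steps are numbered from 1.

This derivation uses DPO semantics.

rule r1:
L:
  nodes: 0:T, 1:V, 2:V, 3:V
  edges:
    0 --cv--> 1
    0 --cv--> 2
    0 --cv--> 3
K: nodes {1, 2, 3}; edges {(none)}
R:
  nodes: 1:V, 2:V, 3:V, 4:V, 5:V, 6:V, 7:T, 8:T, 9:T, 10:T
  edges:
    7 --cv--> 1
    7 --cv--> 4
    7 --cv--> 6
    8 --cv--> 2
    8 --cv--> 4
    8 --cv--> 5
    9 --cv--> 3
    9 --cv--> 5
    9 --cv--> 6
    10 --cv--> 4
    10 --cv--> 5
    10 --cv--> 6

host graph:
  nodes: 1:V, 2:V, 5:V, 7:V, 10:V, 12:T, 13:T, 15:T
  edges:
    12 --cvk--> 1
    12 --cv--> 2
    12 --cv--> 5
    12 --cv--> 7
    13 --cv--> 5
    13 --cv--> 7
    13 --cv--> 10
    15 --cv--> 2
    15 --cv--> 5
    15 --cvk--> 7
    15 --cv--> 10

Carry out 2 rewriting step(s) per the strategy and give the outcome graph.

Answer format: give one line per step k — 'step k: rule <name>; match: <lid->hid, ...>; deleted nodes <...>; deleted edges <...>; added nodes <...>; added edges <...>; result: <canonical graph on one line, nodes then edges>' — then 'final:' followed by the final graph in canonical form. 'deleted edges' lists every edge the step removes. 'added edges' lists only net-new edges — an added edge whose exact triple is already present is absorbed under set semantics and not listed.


step 1: rule r1; match: 0->13, 1->5, 2->7, 3->10; deleted nodes 13; deleted edges (13,5,cv); (13,7,cv); (13,10,cv); added nodes 16, 17, 18, 19, 20, 21, 22; added edges (19,5,cv); (19,16,cv); (19,18,cv); (20,7,cv); (20,16,cv); (20,17,cv); (21,10,cv); (21,17,cv); (21,18,cv); (22,16,cv); (22,17,cv); (22,18,cv); result: nodes: 1:V, 2:V, 5:V, 7:V, 10:V, 12:T, 15:T, 16:V, 17:V, 18:V, 19:T, 20:T, 21:T, 22:T edges: (12,1,cvk); (12,2,cv); (12,5,cv); (12,7,cv); (15,2,cv); (15,5,cv); (15,7,cvk); (15,10,cv); (19,5,cv); (19,16,cv); (19,18,cv); (20,7,cv); (20,16,cv); (20,17,cv); (21,10,cv); (21,17,cv); (21,18,cv); (22,16,cv); (22,17,cv); (22,18,cv)
step 2: rule r1; match: 0->19, 1->5, 2->16, 3->18; deleted nodes 19; deleted edges (19,5,cv); (19,16,cv); (19,18,cv); added nodes 23, 24, 25, 26, 27, 28, 29; added edges (26,5,cv); (26,23,cv); (26,25,cv); (27,16,cv); (27,23,cv); (27,24,cv); (28,18,cv); (28,24,cv); (28,25,cv); (29,23,cv); (29,24,cv); (29,25,cv); result: nodes: 1:V, 2:V, 5:V, 7:V, 10:V, 12:T, 15:T, 16:V, 17:V, 18:V, 20:T, 21:T, 22:T, 23:V, 24:V, 25:V, 26:T, 27:T, 28:T, 29:T edges: (12,1,cvk); (12,2,cv); (12,5,cv); (12,7,cv); (15,2,cv); (15,5,cv); (15,7,cvk); (15,10,cv); (20,7,cv); (20,16,cv); (20,17,cv); (21,10,cv); (21,17,cv); (21,18,cv); (22,16,cv); (22,17,cv); (22,18,cv); (26,5,cv); (26,23,cv); (26,25,cv); (27,16,cv); (27,23,cv); (27,24,cv); (28,18,cv); (28,24,cv); (28,25,cv); (29,23,cv); (29,24,cv); (29,25,cv)
final:
nodes: 1:V, 2:V, 5:V, 7:V, 10:V, 12:T, 15:T, 16:V, 17:V, 18:V, 20:T, 21:T, 22:T, 23:V, 24:V, 25:V, 26:T, 27:T, 28:T, 29:T
edges: (12,1,cvk); (12,2,cv); (12,5,cv); (12,7,cv); (15,2,cv); (15,5,cv); (15,7,cvk); (15,10,cv); (20,7,cv); (20,16,cv); (20,17,cv); (21,10,cv); (21,17,cv); (21,18,cv); (22,16,cv); (22,17,cv); (22,18,cv); (26,5,cv); (26,23,cv); (26,25,cv); (27,16,cv); (27,23,cv); (27,24,cv); (28,18,cv); (28,24,cv); (28,25,cv); (29,23,cv); (29,24,cv); (29,25,cv)


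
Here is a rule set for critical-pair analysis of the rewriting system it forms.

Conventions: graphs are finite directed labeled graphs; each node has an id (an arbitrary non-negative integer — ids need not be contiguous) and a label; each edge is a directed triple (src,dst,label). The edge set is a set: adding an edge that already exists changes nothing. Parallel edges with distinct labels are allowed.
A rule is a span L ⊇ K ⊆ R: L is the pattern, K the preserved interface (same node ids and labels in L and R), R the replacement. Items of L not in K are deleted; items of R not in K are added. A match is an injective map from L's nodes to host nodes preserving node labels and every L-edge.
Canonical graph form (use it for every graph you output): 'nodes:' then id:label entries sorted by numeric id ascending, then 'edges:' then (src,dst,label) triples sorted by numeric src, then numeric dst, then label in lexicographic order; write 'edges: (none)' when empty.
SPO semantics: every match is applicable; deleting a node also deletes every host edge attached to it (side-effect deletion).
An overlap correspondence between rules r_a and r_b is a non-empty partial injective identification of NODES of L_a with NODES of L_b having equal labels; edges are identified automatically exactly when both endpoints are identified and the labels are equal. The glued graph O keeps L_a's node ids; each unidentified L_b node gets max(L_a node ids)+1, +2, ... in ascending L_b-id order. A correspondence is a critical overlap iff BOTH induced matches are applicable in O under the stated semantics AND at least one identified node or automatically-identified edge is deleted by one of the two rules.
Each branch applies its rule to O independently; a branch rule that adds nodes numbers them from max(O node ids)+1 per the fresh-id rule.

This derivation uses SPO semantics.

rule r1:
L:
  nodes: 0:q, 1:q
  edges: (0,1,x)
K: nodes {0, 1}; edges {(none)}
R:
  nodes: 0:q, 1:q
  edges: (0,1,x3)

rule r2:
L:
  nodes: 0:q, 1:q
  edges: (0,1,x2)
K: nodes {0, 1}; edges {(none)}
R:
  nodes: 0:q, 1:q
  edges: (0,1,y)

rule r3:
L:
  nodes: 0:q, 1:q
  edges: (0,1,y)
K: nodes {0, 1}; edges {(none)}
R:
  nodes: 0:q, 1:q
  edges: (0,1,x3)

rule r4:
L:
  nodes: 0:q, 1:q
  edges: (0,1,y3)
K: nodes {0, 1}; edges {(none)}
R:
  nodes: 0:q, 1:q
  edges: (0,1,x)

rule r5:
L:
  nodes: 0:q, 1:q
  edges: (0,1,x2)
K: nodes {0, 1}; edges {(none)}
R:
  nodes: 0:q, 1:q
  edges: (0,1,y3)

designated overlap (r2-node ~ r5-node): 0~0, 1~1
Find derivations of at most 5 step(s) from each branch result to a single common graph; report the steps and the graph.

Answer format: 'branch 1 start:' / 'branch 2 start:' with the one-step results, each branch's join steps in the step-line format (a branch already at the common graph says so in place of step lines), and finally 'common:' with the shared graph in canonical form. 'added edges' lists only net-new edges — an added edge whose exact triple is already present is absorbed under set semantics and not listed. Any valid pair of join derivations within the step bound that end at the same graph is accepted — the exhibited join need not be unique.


branch 1 start:
nodes: 0:q, 1:q
edges: (0,1,y)
branch 2 start:
nodes: 0:q, 1:q
edges: (0,1,y3)
branch 1 step 1: rule r3; match: 0->0, 1->1; deleted nodes (none); deleted edges (0,1,y); added nodes (none); added edges (0,1,x3); result: nodes: 0:q, 1:q edges: (0,1,x3)
branch 2 step 1: rule r4; match: 0->0, 1->1; deleted nodes (none); deleted edges (0,1,y3); added nodes (none); added edges (0,1,x); result: nodes: 0:q, 1:q edges: (0,1,x)
branch 2 step 2: rule r1; match: 0->0, 1->1; deleted nodes (none); deleted edges (0,1,x); added nodes (none); added edges (0,1,x3); result: nodes: 0:q, 1:q edges: (0,1,x3)
common:
nodes: 0:q, 1:q
edges: (0,1,x3)


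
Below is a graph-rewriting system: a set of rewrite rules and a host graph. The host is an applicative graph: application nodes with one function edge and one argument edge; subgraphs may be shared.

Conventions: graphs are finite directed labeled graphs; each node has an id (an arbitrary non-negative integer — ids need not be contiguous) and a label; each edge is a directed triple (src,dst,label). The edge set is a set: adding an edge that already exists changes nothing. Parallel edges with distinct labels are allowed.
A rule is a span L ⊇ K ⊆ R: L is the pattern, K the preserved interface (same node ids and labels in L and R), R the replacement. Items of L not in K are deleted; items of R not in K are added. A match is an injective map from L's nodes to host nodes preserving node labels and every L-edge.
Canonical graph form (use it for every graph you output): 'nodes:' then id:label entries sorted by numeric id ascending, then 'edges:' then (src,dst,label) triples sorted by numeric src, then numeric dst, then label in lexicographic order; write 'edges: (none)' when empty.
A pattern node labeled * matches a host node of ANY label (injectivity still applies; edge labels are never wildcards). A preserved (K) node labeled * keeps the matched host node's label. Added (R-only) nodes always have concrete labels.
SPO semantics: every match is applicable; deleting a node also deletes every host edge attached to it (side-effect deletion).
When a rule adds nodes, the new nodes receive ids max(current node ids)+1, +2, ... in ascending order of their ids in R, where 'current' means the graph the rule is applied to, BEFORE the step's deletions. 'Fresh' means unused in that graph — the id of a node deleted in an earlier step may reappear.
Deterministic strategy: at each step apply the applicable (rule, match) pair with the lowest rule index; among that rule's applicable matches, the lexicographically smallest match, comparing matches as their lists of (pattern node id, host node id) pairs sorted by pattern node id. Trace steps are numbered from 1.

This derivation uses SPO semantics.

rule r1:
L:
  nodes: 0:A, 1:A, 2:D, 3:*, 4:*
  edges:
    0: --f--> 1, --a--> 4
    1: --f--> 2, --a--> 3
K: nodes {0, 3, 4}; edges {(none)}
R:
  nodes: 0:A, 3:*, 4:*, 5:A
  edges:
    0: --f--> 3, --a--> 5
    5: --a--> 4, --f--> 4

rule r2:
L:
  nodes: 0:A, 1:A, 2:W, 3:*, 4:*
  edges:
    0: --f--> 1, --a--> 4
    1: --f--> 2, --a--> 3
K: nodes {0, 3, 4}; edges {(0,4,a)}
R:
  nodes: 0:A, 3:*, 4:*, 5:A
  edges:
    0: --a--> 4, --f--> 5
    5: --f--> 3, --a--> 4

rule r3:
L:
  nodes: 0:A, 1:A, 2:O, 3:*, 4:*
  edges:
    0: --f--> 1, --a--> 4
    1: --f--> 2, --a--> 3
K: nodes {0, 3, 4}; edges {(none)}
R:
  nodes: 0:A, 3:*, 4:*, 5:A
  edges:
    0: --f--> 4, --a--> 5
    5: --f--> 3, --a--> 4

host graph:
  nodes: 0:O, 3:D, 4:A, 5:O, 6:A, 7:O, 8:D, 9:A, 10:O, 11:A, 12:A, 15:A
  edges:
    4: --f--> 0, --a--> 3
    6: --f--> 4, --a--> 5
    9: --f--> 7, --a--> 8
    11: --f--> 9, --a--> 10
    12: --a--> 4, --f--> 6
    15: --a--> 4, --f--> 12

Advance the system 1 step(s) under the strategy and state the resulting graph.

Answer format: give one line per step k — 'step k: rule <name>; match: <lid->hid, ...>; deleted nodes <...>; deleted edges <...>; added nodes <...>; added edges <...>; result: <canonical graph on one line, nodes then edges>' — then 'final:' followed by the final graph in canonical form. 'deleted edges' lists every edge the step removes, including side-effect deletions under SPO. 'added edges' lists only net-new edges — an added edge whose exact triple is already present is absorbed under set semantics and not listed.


step 1: rule r3; match: 0->6, 1->4, 2->0, 3->3, 4->5; deleted nodes 0, 4; deleted edges (4,0,f); (4,3,a); (6,4,f); (6,5,a); (12,4,a); (15,4,a); added nodes 16; added edges (6,5,f); (6,16,a); (16,3,f); (16,5,a); result: nodes: 3:D, 5:O, 6:A, 7:O, 8:D, 9:A, 10:O, 11:A, 12:A, 15:A, 16:A edges: (6,5,f); (6,16,a); (9,7,f); (9,8,a); (11,9,f); (11,10,a); (12,6,f); (15,12,f); (16,3,f); (16,5,a)
final:
nodes: 3:D, 5:O, 6:A, 7:O, 8:D, 9:A, 10:O, 11:A, 12:A, 15:A, 16:A
edges: (6,5,f); (6,16,a); (9,7,f); (9,8,a); (11,9,f); (11,10,a); (12,6,f); (15,12,f); (16,3,f); (16,5,a)


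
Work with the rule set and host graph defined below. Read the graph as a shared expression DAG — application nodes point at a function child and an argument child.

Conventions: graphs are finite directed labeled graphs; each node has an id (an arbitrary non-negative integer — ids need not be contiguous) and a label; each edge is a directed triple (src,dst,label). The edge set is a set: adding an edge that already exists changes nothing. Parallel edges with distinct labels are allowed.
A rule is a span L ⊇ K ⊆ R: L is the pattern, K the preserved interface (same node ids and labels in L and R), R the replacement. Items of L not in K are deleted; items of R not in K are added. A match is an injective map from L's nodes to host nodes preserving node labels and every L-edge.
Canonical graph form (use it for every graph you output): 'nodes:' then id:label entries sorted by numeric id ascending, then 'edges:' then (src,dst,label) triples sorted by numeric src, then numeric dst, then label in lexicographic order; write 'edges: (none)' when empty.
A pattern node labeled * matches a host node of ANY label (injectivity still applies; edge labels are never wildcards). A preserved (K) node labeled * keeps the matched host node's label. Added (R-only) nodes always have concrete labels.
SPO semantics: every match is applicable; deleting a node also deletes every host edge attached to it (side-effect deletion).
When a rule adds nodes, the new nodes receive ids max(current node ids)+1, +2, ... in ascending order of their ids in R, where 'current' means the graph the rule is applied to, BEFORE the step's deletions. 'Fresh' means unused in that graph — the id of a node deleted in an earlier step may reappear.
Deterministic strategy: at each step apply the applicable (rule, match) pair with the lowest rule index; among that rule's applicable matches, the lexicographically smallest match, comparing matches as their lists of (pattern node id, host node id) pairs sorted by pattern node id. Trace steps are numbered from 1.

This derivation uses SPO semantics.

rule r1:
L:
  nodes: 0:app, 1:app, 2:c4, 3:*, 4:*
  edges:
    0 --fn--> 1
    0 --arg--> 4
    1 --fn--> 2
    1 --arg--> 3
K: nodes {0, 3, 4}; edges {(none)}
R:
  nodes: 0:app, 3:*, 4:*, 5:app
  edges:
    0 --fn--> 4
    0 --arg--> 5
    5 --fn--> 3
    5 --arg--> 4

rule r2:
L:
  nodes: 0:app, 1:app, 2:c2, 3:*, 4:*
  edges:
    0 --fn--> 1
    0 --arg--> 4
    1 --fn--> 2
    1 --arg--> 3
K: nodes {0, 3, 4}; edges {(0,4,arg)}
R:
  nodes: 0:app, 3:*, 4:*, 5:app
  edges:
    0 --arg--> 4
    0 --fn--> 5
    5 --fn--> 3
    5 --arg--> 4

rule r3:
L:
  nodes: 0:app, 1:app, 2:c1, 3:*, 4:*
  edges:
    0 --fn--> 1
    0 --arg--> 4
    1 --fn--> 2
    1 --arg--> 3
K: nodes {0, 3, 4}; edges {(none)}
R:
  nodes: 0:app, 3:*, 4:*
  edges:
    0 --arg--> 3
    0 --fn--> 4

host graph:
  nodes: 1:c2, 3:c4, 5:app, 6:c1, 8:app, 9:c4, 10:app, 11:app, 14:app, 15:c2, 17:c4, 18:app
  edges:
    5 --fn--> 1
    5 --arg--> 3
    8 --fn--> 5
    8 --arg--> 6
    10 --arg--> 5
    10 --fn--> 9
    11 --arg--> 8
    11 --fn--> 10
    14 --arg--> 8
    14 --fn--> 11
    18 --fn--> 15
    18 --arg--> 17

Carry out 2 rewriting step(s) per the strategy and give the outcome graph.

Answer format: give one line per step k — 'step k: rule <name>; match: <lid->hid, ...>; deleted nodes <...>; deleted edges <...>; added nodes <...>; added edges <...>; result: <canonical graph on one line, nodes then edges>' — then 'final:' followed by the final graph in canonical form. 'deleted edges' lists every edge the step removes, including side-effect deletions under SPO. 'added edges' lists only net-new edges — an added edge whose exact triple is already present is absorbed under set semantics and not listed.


step 1: rule r1; match: 0->11, 1->10, 2->9, 3->5, 4->8; deleted nodes 9, 10; deleted edges (10,5,arg); (10,9,fn); (11,8,arg); (11,10,fn); added nodes 19; added edges (11,8,fn); (11,19,arg); (19,5,fn); (19,8,arg); result: nodes: 1:c2, 3:c4, 5:app, 6:c1, 8:app, 11:app, 14:app, 15:c2, 17:c4, 18:app, 19:app edges: (5,1,fn); (5,3,arg); (8,5,fn); (8,6,arg); (11,8,fn); (11,19,arg); (14,8,arg); (14,11,fn); (18,15,fn); (18,17,arg); (19,5,fn); (19,8,arg)
step 2: rule r2; match: 0->8, 1->5, 2->1, 3->3, 4->6; deleted nodes 1, 5; deleted edges (5,1,fn); (5,3,arg); (8,5,fn); (19,5,fn); added nodes 20; added edges (8,20,fn); (20,3,fn); (20,6,arg); result: nodes: 3:c4, 6:c1, 8:app, 11:app, 14:app, 15:c2, 17:c4, 18:app, 19:app, 20:app edges: (8,6,arg); (8,20,fn); (11,8,fn); (11,19,arg); (14,8,arg); (14,11,fn); (18,15,fn); (18,17,arg); (19,8,arg); (20,3,fn); (20,6,arg)
final:
nodes: 3:c4, 6:c1, 8:app, 11:app, 14:app, 15:c2, 17:c4, 18:app, 19:app, 20:app
edges: (8,6,arg); (8,20,fn); (11,8,fn); (11,19,arg); (14,8,arg); (14,11,fn); (18,15,fn); (18,17,arg); (19,8,arg); (20,3,fn); (20,6,arg)


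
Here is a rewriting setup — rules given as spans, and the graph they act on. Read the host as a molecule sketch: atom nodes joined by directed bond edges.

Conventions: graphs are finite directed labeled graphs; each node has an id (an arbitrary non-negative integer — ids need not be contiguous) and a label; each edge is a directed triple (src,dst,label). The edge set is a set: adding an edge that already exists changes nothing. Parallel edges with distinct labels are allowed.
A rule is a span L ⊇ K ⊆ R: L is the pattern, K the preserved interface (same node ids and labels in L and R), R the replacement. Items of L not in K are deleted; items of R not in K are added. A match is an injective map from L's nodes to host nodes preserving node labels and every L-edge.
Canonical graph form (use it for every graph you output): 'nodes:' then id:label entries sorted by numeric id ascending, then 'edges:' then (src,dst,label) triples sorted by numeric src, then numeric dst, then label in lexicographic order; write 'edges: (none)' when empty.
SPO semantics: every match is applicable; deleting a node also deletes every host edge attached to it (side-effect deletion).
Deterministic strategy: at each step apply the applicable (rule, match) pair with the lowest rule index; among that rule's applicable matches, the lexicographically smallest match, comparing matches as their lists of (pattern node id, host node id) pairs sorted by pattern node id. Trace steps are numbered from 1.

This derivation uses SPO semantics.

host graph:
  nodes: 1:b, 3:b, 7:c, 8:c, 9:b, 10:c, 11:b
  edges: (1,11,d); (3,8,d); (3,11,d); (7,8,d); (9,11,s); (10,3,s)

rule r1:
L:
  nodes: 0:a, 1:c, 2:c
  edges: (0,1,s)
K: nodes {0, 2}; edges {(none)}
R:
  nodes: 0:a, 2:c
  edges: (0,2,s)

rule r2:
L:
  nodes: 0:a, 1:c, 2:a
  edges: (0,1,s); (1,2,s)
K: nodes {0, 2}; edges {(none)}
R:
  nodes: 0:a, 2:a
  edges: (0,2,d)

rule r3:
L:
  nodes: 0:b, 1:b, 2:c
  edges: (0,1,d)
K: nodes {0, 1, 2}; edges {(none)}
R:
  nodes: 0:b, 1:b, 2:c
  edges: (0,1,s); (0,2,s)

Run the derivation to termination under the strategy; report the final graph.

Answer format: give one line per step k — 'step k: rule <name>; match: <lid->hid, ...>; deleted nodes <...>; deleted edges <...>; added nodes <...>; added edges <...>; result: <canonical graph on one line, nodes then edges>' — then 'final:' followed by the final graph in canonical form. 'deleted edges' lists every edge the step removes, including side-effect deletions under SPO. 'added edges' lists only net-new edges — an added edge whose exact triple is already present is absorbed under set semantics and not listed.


step 1: rule r3; match: 0->1, 1->11, 2->7; deleted nodes (none); deleted edges (1,11,d); added nodes (none); added edges (1,7,s); (1,11,s); result: nodes: 1:b, 3:b, 7:c, 8:c, 9:b, 10:c, 11:b edges: (1,7,s); (1,11,s); (3,8,d); (3,11,d); (7,8,d); (9,11,s); (10,3,s)
step 2: rule r3; match: 0->3, 1->11, 2->7; deleted nodes (none); deleted edges (3,11,d); added nodes (none); added edges (3,7,s); (3,11,s); result: nodes: 1:b, 3:b, 7:c, 8:c, 9:b, 10:c, 11:b edges: (1,7,s); (1,11,s); (3,7,s); (3,8,d); (3,11,s); (7,8,d); (9,11,s); (10,3,s)
final:
nodes: 1:b, 3:b, 7:c, 8:c, 9:b, 10:c, 11:b
edges: (1,7,s); (1,11,s); (3,7,s); (3,8,d); (3,11,s); (7,8,d); (9,11,s); (10,3,s)
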